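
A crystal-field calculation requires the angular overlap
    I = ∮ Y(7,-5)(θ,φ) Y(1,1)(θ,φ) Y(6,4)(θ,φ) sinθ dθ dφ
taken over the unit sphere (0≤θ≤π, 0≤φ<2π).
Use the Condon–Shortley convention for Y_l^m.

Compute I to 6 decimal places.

Checks pass: Σm=0; 14 even; l₃=6∈[6,8].
(2·7+1)(2·1+1)(2·6+1) = 585
Δ: 2! 12! 0! / 15! → 1/1365
sum: t=1:−1/518400 = -1/518400
3j²(7 1 6; 0 0 0) = Δ·Π!·Σ² = 7/195  (sign -1)
sum: t=2:+1/14515200 = 1/14515200
3j²(7 1 6; -5 1 4) = Δ·Π!·Σ² = 22/455  (sign +1)
combine: 4πI² = 585·7/195·22/455 = 66/65
take √, sign -1: I = -0.28425647

-0.284256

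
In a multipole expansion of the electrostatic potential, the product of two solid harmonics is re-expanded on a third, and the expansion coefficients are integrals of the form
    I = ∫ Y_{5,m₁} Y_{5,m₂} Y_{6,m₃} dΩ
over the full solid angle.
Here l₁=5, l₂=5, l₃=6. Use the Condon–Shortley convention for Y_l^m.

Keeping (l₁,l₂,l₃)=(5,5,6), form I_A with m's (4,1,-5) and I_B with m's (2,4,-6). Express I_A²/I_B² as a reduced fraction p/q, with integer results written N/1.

27/28

l's match ⇒ only the (l;m) 3-j factors differ between A and B.
A: triangle coeff Δ(5,5,6) = 1/28588560; Σ_t [0,1]: t=0:+1/2073600 t=1:−1/518400 = -1/691200; (3j)²=81/4420 [(5 5 6; 4 1 -5)], sign=+1
B: triangle coeff Δ(5,5,6) = 1/28588560; Σ_t [3,3]: t=3:−1/3110400 = -1/3110400; (3j)²=21/1105 [(5 5 6; 2 4 -6)], sign=-1
I_A²/I_B² = (81/4420)/(21/1105) = 27/28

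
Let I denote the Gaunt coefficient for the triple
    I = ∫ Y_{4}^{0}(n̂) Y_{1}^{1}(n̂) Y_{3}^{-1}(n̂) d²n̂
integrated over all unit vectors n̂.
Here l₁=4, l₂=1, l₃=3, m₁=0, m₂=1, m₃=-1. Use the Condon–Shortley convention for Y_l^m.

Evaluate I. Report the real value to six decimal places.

0.150786

m-sum 0 ✓  L=8 even ✓  3≤3≤5 ✓
Π(2lᵢ+1) = 9×3×7 = 189
triangle coeff Δ(4,1,3) = 1/252
Σ_t [1,1]: t=1:−1/36 = -1/36
(3j)²=4/63 [(4 1 3; 0 0 0)], sign=+1
Σ_t [2,2]: t=2:+1/96 = 1/96
(3j)²=1/42 [(4 1 3; 0 1 -1)], sign=+1
⇒ 4πI² = 2/7
I = (+1)√(2/7/(4π)) = 0.15078601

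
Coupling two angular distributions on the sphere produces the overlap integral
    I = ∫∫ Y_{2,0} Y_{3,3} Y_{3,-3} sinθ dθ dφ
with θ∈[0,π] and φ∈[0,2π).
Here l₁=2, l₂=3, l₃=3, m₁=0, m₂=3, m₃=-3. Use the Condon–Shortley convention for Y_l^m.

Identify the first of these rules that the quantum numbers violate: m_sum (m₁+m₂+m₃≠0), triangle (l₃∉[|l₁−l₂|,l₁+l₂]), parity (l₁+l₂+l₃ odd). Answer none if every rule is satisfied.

none

azimuthal sum: 0 + 3 − 3 = 0  ✓
1 ≤ 3 ≤ 5 (triangle on l)  ✓
L = 2 + 3 + 3 = 8 (even)  ✓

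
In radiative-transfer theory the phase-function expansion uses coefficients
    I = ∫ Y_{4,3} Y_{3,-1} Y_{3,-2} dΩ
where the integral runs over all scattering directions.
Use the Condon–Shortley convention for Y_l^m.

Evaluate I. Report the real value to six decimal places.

Checks pass: Σm=0; 10 even; l₃=3∈[1,7].
(2·4+1)(2·3+1)(2·3+1) = 441
Δ: 4! 4! 2! / 11! → 1/34650
sum: t=1:−1/72 t=2:+1/16 t=3:−1/72 = 5/144
3j²(4 3 3; 0 0 0) = Δ·Π!·Σ² = 2/77  (sign -1)
sum: t=0:+1/288 t=1:−1/144 = -1/288
3j²(4 3 3; 3 -1 -2) = Δ·Π!·Σ² = 1/99  (sign +1)
combine: 4πI² = 441·2/77·1/99 = 14/121
take √, sign -1: I = -0.09595473

-0.095955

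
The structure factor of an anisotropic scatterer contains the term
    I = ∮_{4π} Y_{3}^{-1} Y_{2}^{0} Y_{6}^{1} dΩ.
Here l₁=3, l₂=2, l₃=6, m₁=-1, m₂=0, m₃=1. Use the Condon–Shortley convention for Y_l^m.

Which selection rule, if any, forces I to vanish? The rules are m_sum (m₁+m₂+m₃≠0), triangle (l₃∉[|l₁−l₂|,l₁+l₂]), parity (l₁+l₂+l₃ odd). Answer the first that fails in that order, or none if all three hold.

m₁+m₂+m₃ = -1 + 0 + 1 = 0  ✓
triangle: |3−2|=1 ≤ l₃=6 ≤ 3+2=5  ✗
parity: l₁+l₂+l₃ = 11 is odd

triangle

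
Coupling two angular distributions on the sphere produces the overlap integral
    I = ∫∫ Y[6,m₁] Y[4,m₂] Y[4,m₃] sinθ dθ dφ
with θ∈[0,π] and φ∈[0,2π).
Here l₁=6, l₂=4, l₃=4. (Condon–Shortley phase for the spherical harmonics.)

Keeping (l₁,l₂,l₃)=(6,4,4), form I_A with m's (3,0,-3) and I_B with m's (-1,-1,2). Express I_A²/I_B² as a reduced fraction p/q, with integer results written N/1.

l's match ⇒ only the (l;m) 3-j factors differ between A and B.
A: triangle coeff Δ(6,4,4) = 1/1261260; Σ_t [2,3]: t=2:+1/11520 t=3:−1/25920 = 1/20736; (3j)²=5/429 [(6 4 4; 3 0 -3)], sign=-1
B: triangle coeff Δ(6,4,4) = 1/1261260; Σ_t [1,3]: t=1:−1/172800 t=2:+1/5760 t=3:−1/3456 = -7/57600; (3j)²=21/2860 [(6 4 4; -1 -1 2)], sign=-1
I_A²/I_B² = (5/429)/(21/2860) = 100/63

100/63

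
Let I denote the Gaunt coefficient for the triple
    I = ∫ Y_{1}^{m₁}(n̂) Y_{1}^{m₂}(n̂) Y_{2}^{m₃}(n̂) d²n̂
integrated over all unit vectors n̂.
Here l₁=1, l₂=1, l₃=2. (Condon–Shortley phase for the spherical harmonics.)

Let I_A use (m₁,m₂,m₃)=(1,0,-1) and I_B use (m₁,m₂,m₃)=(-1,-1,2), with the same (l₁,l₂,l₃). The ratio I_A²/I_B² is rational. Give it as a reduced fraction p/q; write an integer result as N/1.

1/2

Same 1,1,2: normalisation and zero-m 3j drop out of the ratio.
A: Δ: 0! 2! 2! / 5! → 1/30; sum: t=0:+1/2 = 1/2; 3j²(1 1 2; 1 0 -1) = Δ·Π!·Σ² = 1/10  (sign -1)
B: Δ: 0! 2! 2! / 5! → 1/30; sum: t=0:+1/4 = 1/4; 3j²(1 1 2; -1 -1 2) = Δ·Π!·Σ² = 1/5  (sign +1)
I_A²/I_B² = (1/10)/(1/5) = 1/2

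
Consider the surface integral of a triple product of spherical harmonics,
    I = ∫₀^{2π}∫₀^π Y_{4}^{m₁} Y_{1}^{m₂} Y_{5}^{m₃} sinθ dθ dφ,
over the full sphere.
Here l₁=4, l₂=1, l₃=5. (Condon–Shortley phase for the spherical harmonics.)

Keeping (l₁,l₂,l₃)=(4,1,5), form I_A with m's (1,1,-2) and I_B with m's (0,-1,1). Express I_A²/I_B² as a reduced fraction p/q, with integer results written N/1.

7/5

Same 4,1,5: normalisation and zero-m 3j drop out of the ratio.
A: Δ: 0! 8! 2! / 11! → 1/495; sum: t=0:+1/1440 = 1/1440; 3j²(4 1 5; 1 1 -2) = Δ·Π!·Σ² = 7/165  (sign -1)
B: Δ: 0! 8! 2! / 11! → 1/495; sum: t=0:+1/1152 = 1/1152; 3j²(4 1 5; 0 -1 1) = Δ·Π!·Σ² = 1/33  (sign +1)
I_A²/I_B² = (7/165)/(1/33) = 7/5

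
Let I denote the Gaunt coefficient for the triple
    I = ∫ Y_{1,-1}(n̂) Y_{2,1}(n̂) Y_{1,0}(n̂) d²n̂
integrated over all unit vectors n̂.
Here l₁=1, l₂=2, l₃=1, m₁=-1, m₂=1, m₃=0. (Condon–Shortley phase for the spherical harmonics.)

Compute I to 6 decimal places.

Rules hold: Σm=0, L=4 even, 1≤1≤3.
N = 3·5·3 = 45
Δ = 2!·0!·2!/5! = 1/30
Racah Σ t=1..1: t=1:−1/1 = -1/1
⇒ 3j(1 2 1; 0 0 0)² = 2/15, sgn +1
Racah Σ t=2..2: t=2:+1/2 = 1/2
⇒ 3j(1 2 1; -1 1 0)² = 1/10, sgn -1
4πI² = N·(3j₀)²·(3jₘ)² = 3/5
I = -1·√(0.6/4π) = -0.21850969

-0.218510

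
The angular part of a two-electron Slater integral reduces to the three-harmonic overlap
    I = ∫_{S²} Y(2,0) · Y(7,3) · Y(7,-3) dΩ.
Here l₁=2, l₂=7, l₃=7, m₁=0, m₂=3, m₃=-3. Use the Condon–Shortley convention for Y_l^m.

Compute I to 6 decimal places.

-0.082772

m-sum 0 ✓  L=16 even ✓  5≤7≤9 ✓
Π(2lᵢ+1) = 5×15×15 = 1125
triangle coeff Δ(2,7,7) = 1/185640
Σ_t [0,2]: t=0:+1/2419200 t=1:−1/518400 t=2:+1/2419200 = -1/907200
(3j)²=56/3315 [(2 7 7; 0 0 0)], sign=+1
Σ_t [0,2]: t=0:+1/29030400 t=1:−1/2177280 t=2:+1/3870720 = -29/174182400
(3j)²=841/185640 [(2 7 7; 0 3 -3)], sign=-1
⇒ 4πI² = 4205/48841
I = (-1)√(4205/48841/(4π)) = -0.08277245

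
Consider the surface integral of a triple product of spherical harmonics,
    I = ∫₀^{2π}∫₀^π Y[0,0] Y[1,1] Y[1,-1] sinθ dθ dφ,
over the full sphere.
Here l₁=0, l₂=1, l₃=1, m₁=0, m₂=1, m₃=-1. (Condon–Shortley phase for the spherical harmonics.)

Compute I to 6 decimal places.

Checks pass: Σm=0; 2 even; l₃=1∈[1,1].
(2·0+1)(2·1+1)(2·1+1) = 9
Δ: 0! 0! 2! / 3! → 1/3
sum: t=0:+1/1 = 1/1
3j²(0 1 1; 0 0 0) = Δ·Π!·Σ² = 1/3  (sign -1)
sum: t=0:+1/2 = 1/2
3j²(0 1 1; 0 1 -1) = Δ·Π!·Σ² = 1/3  (sign +1)
combine: 4πI² = 9·1/3·1/3 = 1/1
take √, sign -1: I = -0.28209479

-0.282095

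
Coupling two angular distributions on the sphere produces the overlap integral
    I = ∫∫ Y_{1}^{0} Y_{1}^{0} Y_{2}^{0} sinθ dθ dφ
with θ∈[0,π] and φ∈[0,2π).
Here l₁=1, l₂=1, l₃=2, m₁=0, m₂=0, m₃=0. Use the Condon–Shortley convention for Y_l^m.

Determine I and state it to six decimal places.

m-sum 0 ✓  L=4 even ✓  0≤2≤2 ✓
Π(2lᵢ+1) = 3×3×5 = 45
triangle coeff Δ(1,1,2) = 1/30
Σ_t [0,0]: t=0:+1/1 = 1/1
(3j)²=2/15 [(1 1 2; 0 0 0)], sign=+1
(m-triple is (0,0,0) — same symbol as above.)
⇒ 4πI² = 4/5
I = (+1)√(4/5/(4π)) = 0.25231325

0.252313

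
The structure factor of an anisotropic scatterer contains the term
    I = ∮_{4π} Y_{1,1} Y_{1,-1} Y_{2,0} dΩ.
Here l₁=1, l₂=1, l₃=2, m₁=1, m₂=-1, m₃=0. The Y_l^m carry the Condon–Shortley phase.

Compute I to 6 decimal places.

0.126157

Checks pass: Σm=0; 4 even; l₃=2∈[0,2].
(2·1+1)(2·1+1)(2·2+1) = 45
Δ: 0! 2! 2! / 5! → 1/30
sum: t=0:+1/1 = 1/1
3j²(1 1 2; 0 0 0) = Δ·Π!·Σ² = 2/15  (sign +1)
sum: t=0:+1/4 = 1/4
3j²(1 1 2; 1 -1 0) = Δ·Π!·Σ² = 1/30  (sign +1)
combine: 4πI² = 45·2/15·1/30 = 1/5
take √, sign +1: I = 0.12615663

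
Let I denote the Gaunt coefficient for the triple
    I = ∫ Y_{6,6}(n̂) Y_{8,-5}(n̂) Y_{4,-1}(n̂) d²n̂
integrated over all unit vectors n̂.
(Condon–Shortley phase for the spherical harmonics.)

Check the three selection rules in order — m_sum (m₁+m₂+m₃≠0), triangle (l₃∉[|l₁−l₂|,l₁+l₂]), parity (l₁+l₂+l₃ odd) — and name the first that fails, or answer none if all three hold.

azimuthal sum: 6 − 5 − 1 = 0  ✓
2 ≤ 4 ≤ 14 (triangle on l)  ✓
L = 6 + 8 + 4 = 18 (even)  ✓

none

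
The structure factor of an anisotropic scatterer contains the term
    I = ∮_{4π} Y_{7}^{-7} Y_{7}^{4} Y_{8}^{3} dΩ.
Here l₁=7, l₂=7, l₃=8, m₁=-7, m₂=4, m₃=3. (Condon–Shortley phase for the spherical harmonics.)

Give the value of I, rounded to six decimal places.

0.138042

Checks pass: Σm=0; 22 even; l₃=8∈[0,14].
(2·7+1)(2·7+1)(2·8+1) = 3825
Δ: 6! 8! 8! / 23! → 1/22086194130
sum: t=0:+1/18289152000 t=1:−1/248832000 t=2:+1/24883200 t=3:−1/11943936 t=4:+1/24883200 t=5:−1/248832000 t=6:+1/18289152000 = -11/975421440
3j²(7 7 8; 0 0 0) = Δ·Π!·Σ² = 1750/289731  (sign -1)
sum: t=6:+1/20901888000 = 1/20901888000
3j²(7 7 8; -7 4 3) = Δ·Π!·Σ² = 77/7429  (sign -1)
combine: 4πI² = 3825·1750/289731·77/7429 = 10106250/42204149
take √, sign +1: I = 0.13804240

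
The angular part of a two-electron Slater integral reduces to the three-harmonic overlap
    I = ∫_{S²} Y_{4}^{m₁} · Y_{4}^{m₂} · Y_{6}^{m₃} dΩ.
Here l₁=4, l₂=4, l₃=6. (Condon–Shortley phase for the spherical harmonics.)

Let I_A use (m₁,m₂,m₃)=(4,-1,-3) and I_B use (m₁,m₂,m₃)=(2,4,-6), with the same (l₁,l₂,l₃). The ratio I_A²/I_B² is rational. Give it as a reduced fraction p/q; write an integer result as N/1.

l's match ⇒ only the (l;m) 3-j factors differ between A and B.
A: triangle coeff Δ(4,4,6) = 1/1261260; Σ_t [0,0]: t=0:+1/51840 = 1/51840; (3j)²=8/429 [(4 4 6; 4 -1 -3)], sign=-1
B: triangle coeff Δ(4,4,6) = 1/1261260; Σ_t [2,2]: t=2:+1/1036800 = 1/1036800; (3j)²=4/195 [(4 4 6; 2 4 -6)], sign=+1
I_A²/I_B² = (8/429)/(4/195) = 10/11

10/11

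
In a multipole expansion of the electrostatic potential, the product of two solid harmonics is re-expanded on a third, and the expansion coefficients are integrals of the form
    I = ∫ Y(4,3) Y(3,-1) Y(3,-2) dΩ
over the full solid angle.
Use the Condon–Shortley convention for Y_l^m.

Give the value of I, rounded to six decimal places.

-0.095955

Checks pass: Σm=0; 10 even; l₃=3∈[1,7].
(2·4+1)(2·3+1)(2·3+1) = 441
Δ: 4! 4! 2! / 11! → 1/34650
sum: t=1:−1/72 t=2:+1/16 t=3:−1/72 = 5/144
3j²(4 3 3; 0 0 0) = Δ·Π!·Σ² = 2/77  (sign -1)
sum: t=0:+1/288 t=1:−1/144 = -1/288
3j²(4 3 3; 3 -1 -2) = Δ·Π!·Σ² = 1/99  (sign +1)
combine: 4πI² = 441·2/77·1/99 = 14/121
take √, sign -1: I = -0.09595473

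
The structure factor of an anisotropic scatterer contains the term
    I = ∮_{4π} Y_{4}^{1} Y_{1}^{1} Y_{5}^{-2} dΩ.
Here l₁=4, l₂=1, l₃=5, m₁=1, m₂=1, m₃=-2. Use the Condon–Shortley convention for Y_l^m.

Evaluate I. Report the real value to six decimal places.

0.225034

Checks pass: Σm=0; 10 even; l₃=5∈[3,5].
(2·4+1)(2·1+1)(2·5+1) = 297
Δ: 0! 8! 2! / 11! → 1/495
sum: t=0:+1/576 = 1/576
3j²(4 1 5; 0 0 0) = Δ·Π!·Σ² = 5/99  (sign -1)
sum: t=0:+1/1440 = 1/1440
3j²(4 1 5; 1 1 -2) = Δ·Π!·Σ² = 7/165  (sign -1)
combine: 4πI² = 297·5/99·7/165 = 7/11
take √, sign +1: I = 0.22503380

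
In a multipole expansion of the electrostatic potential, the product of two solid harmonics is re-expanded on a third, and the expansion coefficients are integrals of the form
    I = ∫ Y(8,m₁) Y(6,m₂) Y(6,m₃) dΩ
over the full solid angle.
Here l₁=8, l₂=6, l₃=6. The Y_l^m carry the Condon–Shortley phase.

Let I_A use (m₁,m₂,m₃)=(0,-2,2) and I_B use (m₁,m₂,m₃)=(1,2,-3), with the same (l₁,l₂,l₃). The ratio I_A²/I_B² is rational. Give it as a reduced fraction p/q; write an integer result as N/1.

Shared (l₁,l₂,l₃)=(8,6,6): N and (l;000)² cancel in I_A²/I_B².
A: Δ = 8!·8!·4!/21! = 1/1309458150; Racah Σ t=0..4: t=0:+1/39016857600 t=1:−1/152409600 t=2:+1/8294400 t=3:−1/3110400 t=4:+1/7962624 = -71/867041280; ⇒ 3j(8 6 6; 0 -2 2)² = 5041/646646, sgn -1
B: Δ = 8!·8!·4!/21! = 1/1309458150; Racah Σ t=4..7: t=4:+1/9953280 t=5:−1/6220800 t=6:+1/29030400 t=7:−1/1219276800 = -13/487710720; ⇒ 3j(8 6 6; 1 2 -3)² = 52/24871, sgn +1
I_A²/I_B² = (5041/646646)/(52/24871) = 5041/1352

5041/1352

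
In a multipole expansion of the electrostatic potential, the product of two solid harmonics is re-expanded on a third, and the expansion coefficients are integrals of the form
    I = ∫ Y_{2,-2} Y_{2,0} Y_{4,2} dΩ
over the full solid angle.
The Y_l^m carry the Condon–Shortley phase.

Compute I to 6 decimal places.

0.156078

Rules hold: Σm=0, L=8 even, 0≤4≤4.
N = 5·5·9 = 225
Δ = 0!·4!·4!/9! = 1/630
Racah Σ t=0..0: t=0:+1/16 = 1/16
⇒ 3j(2 2 4; 0 0 0)² = 2/35, sgn +1
Racah Σ t=0..0: t=0:+1/96 = 1/96
⇒ 3j(2 2 4; -2 0 2)² = 1/42, sgn +1
4πI² = N·(3j₀)²·(3jₘ)² = 15/49
I = +1·√(0.306122/4π) = 0.15607835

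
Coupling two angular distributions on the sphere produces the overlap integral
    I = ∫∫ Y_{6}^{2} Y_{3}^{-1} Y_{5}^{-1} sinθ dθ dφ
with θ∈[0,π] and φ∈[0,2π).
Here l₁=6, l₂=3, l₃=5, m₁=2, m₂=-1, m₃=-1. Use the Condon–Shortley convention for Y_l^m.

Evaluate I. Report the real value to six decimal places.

0.134828

m-sum 0 ✓  L=14 even ✓  3≤5≤9 ✓
Π(2lᵢ+1) = 13×7×11 = 1001
triangle coeff Δ(6,3,5) = 1/675675
Σ_t [1,3]: t=1:−1/8640 t=2:+1/2304 t=3:−1/8640 = 7/34560
(3j)²=7/429 [(6 3 5; 0 0 0)], sign=-1
Σ_t [0,2]: t=0:+1/27648 t=1:−1/4320 t=2:+1/11520 = -1/9216
(3j)²=2/143 [(6 3 5; 2 -1 -1)], sign=-1
⇒ 4πI² = 98/429
I = (+1)√(98/429/(4π)) = 0.13482780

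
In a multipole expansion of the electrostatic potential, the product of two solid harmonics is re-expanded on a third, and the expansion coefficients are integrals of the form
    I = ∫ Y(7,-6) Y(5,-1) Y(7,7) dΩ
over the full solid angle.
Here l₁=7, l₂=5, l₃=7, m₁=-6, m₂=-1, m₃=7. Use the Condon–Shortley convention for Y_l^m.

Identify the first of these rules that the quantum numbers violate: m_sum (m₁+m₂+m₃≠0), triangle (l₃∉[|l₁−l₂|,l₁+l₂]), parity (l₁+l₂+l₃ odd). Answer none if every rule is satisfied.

parity

m₁+m₂+m₃ = -6 − 1 + 7 = 0  ✓
triangle: |7−5|=2 ≤ l₃=7 ≤ 7+5=12  ✓
parity: l₁+l₂+l₃ = 19 is odd  ✗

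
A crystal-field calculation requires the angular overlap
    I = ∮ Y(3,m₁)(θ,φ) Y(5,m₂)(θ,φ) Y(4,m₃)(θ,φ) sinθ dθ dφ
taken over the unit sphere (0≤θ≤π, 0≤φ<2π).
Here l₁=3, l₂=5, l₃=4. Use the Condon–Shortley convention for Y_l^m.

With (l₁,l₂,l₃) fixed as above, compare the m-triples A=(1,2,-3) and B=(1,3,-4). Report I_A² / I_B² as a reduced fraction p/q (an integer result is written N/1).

49/48

Same 3,5,4: normalisation and zero-m 3j drop out of the ratio.
A: Δ: 4! 2! 6! / 13! → 1/180180; sum: t=1:−1/4320 t=2:+1/960 = 7/8640; 3j²(3 5 4; 1 2 -3) = Δ·Π!·Σ² = 343/12870  (sign -1)
B: Δ: 4! 2! 6! / 13! → 1/180180; sum: t=2:+1/5760 = 1/5760; 3j²(3 5 4; 1 3 -4) = Δ·Π!·Σ² = 56/2145  (sign +1)
I_A²/I_B² = (343/12870)/(56/2145) = 49/48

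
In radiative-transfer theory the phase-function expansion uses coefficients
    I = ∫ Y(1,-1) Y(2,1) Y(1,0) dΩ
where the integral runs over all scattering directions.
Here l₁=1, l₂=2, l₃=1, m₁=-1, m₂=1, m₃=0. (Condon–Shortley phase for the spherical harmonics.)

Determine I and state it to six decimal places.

-0.218510

m-sum 0 ✓  L=4 even ✓  1≤1≤3 ✓
Π(2lᵢ+1) = 3×5×3 = 45
triangle coeff Δ(1,2,1) = 1/30
Σ_t [1,1]: t=1:−1/1 = -1/1
(3j)²=2/15 [(1 2 1; 0 0 0)], sign=+1
Σ_t [2,2]: t=2:+1/2 = 1/2
(3j)²=1/10 [(1 2 1; -1 1 0)], sign=-1
⇒ 4πI² = 3/5
I = (-1)√(3/5/(4π)) = -0.21850969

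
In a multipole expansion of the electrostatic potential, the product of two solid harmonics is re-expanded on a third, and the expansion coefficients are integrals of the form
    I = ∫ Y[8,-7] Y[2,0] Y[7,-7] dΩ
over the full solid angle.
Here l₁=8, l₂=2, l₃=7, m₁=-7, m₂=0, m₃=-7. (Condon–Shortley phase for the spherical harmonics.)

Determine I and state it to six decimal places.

m-sum = -7 + 0 − 7 = -14 ≠ 0 ⇒ I = 0

0.000000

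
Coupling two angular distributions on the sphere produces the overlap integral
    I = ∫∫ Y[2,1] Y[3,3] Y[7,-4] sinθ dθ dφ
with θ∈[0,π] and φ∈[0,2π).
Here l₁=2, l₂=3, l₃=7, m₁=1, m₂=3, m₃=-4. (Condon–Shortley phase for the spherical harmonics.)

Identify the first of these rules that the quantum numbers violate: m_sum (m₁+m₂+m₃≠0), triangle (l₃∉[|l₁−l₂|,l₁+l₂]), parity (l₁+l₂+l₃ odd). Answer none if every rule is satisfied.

triangle

azimuthal sum: 1 + 3 − 4 = 0  ✓
1 ≤ 7 ≤ 5 (triangle on l)  ✗
L = 2 + 3 + 7 = 12 (even)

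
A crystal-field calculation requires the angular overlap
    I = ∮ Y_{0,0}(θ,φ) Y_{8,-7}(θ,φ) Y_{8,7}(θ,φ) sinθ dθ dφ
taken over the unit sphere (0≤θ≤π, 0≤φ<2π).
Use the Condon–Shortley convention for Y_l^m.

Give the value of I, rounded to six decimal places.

-0.282095

m-sum 0 ✓  L=16 even ✓  8≤8≤8 ✓
Π(2lᵢ+1) = 1×17×17 = 289
triangle coeff Δ(0,8,8) = 1/17
Σ_t [0,0]: t=0:+1/1625702400 = 1/1625702400
(3j)²=1/17 [(0 8 8; 0 0 0)], sign=+1
Σ_t [0,0]: t=0:+1/1307674368000 = 1/1307674368000
(3j)²=1/17 [(0 8 8; 0 -7 7)], sign=-1
⇒ 4πI² = 1/1
I = (-1)√(1/1/(4π)) = -0.28209479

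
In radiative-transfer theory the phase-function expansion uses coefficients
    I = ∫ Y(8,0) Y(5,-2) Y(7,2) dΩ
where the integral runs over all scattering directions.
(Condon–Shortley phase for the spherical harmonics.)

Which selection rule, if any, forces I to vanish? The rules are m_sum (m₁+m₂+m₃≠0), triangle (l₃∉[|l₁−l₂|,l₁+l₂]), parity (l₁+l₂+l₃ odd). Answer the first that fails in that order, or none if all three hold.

m₁+m₂+m₃ = 0 − 2 + 2 = 0  ✓
triangle: |8−5|=3 ≤ l₃=7 ≤ 8+5=13  ✓
parity: l₁+l₂+l₃ = 20 is even  ✓

none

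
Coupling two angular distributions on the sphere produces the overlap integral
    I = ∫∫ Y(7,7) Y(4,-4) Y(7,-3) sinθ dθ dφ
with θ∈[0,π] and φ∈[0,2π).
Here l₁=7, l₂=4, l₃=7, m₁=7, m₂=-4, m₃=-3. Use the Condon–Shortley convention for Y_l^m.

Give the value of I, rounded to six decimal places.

-0.043650

m-sum 0 ✓  L=18 even ✓  3≤7≤11 ✓
Π(2lᵢ+1) = 15×9×15 = 2025
triangle coeff Δ(7,4,7) = 1/58198140
Σ_t [0,4]: t=0:+1/17418240 t=1:−1/622080 t=2:+1/230400 t=3:−1/622080 t=4:+1/17418240 = 1/806400
(3j)²=2268/230945 [(7 4 7; 0 0 0)], sign=-1
Σ_t [0,0]: t=0:+1/2090188800 = 1/2090188800
(3j)²=7/5814 [(7 4 7; 7 -4 -3)], sign=+1
⇒ 4πI² = 357210/14919047
I = (-1)√(357210/14919047/(4π)) = -0.04365021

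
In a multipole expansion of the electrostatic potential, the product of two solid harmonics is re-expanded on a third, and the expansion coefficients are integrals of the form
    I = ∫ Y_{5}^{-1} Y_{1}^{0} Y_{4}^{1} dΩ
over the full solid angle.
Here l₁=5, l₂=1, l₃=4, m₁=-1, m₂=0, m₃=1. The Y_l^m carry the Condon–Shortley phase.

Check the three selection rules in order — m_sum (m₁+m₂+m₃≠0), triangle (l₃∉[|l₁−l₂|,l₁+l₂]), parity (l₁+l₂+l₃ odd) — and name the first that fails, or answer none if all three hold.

none

m₁+m₂+m₃ = -1 + 0 + 1 = 0  ✓
triangle: |5−1|=4 ≤ l₃=4 ≤ 5+1=6  ✓
parity: l₁+l₂+l₃ = 10 is even  ✓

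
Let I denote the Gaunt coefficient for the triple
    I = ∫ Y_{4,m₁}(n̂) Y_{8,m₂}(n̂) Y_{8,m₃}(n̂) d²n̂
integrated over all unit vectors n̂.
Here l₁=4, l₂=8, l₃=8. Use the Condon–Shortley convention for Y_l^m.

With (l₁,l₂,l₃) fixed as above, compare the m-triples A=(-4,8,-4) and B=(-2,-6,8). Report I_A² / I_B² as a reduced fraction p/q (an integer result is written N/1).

Shared (l₁,l₂,l₃)=(4,8,8): N and (l;000)² cancel in I_A²/I_B².
A: Δ = 4!·4!·12!/21! = 1/185175900; Racah Σ t=4..4: t=4:+1/275904921600 = 1/275904921600; ⇒ 3j(4 8 8; -4 8 -4)² = 2/2907, sgn +1
B: Δ = 4!·4!·12!/21! = 1/185175900; Racah Σ t=2..2: t=2:+1/45984153600 = 1/45984153600; ⇒ 3j(4 8 8; -2 -6 8)² = 13/969, sgn +1
I_A²/I_B² = (2/2907)/(13/969) = 2/39

2/39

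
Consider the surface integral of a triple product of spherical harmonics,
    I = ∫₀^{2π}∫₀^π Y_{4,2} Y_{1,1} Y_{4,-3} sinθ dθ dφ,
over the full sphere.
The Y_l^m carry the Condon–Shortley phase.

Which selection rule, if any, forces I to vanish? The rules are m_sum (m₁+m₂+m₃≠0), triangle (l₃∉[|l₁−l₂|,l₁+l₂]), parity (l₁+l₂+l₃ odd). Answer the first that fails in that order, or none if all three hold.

parity

Σmᵢ = 0  ✓
l₃∈[|l₁−l₂|,l₁+l₂]=[3,5], have l₃=4  ✓
Σlᵢ = 9 ⇒ odd  ✗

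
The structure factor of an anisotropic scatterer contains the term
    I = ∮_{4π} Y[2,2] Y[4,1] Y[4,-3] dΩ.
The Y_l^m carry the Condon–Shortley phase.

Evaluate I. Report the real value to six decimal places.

Checks pass: Σm=0; 10 even; l₃=4∈[2,6].
(2·2+1)(2·4+1)(2·4+1) = 405
Δ: 2! 2! 6! / 11! → 1/13860
sum: t=0:+1/192 t=1:−1/36 t=2:+1/192 = -5/288
3j²(2 4 4; 0 0 0) = Δ·Π!·Σ² = 20/693  (sign -1)
sum: t=0:+1/480 = 1/480
3j²(2 4 4; 2 1 -3) = Δ·Π!·Σ² = 3/110  (sign -1)
combine: 4πI² = 405·20/693·3/110 = 270/847
take √, sign +1: I = 0.15927046

0.159270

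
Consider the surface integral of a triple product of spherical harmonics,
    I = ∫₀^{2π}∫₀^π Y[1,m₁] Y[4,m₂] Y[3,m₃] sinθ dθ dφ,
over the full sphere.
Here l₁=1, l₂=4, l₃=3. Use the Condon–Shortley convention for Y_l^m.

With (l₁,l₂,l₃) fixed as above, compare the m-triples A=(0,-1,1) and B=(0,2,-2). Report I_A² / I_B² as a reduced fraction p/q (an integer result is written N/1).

5/4

l's match ⇒ only the (l;m) 3-j factors differ between A and B.
A: triangle coeff Δ(1,4,3) = 1/252; Σ_t [1,1]: t=1:−1/48 = -1/48; (3j)²=5/84 [(1 4 3; 0 -1 1)], sign=-1
B: triangle coeff Δ(1,4,3) = 1/252; Σ_t [1,1]: t=1:−1/120 = -1/120; (3j)²=1/21 [(1 4 3; 0 2 -2)], sign=+1
I_A²/I_B² = (5/84)/(1/21) = 5/4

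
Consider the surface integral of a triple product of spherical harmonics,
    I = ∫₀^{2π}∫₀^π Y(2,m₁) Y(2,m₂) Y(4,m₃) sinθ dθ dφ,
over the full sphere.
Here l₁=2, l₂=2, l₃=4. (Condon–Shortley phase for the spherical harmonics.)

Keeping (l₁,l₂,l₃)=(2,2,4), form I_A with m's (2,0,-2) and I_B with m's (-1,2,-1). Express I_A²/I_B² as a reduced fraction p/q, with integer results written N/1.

3/1

l's match ⇒ only the (l;m) 3-j factors differ between A and B.
A: triangle coeff Δ(2,2,4) = 1/630; Σ_t [0,0]: t=0:+1/96 = 1/96; (3j)²=1/42 [(2 2 4; 2 0 -2)], sign=+1
B: triangle coeff Δ(2,2,4) = 1/630; Σ_t [0,0]: t=0:+1/144 = 1/144; (3j)²=1/126 [(2 2 4; -1 2 -1)], sign=-1
I_A²/I_B² = (1/42)/(1/126) = 3/1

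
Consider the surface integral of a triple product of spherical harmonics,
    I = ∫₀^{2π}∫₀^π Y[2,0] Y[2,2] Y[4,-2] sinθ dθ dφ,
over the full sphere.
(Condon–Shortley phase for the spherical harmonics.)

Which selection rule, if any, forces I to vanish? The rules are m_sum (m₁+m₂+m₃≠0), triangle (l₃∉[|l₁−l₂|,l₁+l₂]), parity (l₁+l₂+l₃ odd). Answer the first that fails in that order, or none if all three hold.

Σmᵢ = 0  ✓
l₃∈[|l₁−l₂|,l₁+l₂]=[0,4], have l₃=4  ✓
Σlᵢ = 8 ⇒ even  ✓

none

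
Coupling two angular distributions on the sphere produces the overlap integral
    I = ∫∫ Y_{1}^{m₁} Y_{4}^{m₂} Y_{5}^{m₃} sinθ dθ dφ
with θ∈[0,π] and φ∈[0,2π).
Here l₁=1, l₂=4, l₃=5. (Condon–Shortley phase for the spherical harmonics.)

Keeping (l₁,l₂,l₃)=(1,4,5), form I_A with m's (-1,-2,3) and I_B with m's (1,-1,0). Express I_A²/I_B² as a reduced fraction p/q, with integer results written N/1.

Shared (l₁,l₂,l₃)=(1,4,5): N and (l;000)² cancel in I_A²/I_B².
A: Δ = 0!·2!·8!/11! = 1/495; Racah Σ t=0..0: t=0:+1/2880 = 1/2880; ⇒ 3j(1 4 5; -1 -2 3)² = 28/495, sgn +1
B: Δ = 0!·2!·8!/11! = 1/495; Racah Σ t=0..0: t=0:+1/1440 = 1/1440; ⇒ 3j(1 4 5; 1 -1 0)² = 2/99, sgn -1
I_A²/I_B² = (28/495)/(2/99) = 14/5

14/5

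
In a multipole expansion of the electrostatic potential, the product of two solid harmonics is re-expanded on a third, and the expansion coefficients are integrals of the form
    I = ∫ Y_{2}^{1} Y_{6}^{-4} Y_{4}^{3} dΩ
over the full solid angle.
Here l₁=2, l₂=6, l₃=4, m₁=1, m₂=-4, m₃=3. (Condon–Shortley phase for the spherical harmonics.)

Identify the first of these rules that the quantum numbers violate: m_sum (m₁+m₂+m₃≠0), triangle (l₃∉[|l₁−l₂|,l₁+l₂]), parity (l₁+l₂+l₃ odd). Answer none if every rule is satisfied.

none

m₁+m₂+m₃ = 1 − 4 + 3 = 0  ✓
triangle: |2−6|=4 ≤ l₃=4 ≤ 2+6=8  ✓
parity: l₁+l₂+l₃ = 12 is even  ✓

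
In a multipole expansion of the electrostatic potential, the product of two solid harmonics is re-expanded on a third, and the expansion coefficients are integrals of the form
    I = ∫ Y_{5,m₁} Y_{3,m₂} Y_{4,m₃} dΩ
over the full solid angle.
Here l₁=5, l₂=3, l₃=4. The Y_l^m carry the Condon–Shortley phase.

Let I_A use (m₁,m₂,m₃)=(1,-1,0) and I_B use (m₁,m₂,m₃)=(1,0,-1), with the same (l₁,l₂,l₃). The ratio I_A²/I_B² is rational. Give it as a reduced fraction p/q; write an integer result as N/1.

605/1083

l's match ⇒ only the (l;m) 3-j factors differ between A and B.
A: triangle coeff Δ(5,3,4) = 1/180180; Σ_t [0,2]: t=0:+1/2304 t=1:−1/216 t=2:+1/384 = -11/6912; (3j)²=11/1638 [(5 3 4; 1 -1 0)], sign=-1
B: triangle coeff Δ(5,3,4) = 1/180180; Σ_t [1,3]: t=1:−1/432 t=2:+1/192 t=3:−1/1440 = 19/8640; (3j)²=361/30030 [(5 3 4; 1 0 -1)], sign=-1
I_A²/I_B² = (11/1638)/(361/30030) = 605/1083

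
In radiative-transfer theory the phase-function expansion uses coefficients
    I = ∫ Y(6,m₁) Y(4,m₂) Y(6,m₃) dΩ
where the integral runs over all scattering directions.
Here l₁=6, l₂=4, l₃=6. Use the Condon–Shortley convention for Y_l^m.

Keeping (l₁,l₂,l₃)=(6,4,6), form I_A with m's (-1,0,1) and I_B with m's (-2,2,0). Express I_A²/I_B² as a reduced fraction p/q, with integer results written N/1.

l's match ⇒ only the (l;m) 3-j factors differ between A and B.
A: triangle coeff Δ(6,4,6) = 1/15315300; Σ_t [0,4]: t=0:+1/2903040 t=1:−1/51840 t=2:+1/11520 t=3:−1/20736 t=4:+1/414720 = 1/45360; (3j)²=1024/153153 [(6 4 6; -1 0 1)], sign=-1
B: triangle coeff Δ(6,4,6) = 1/15315300; Σ_t [2,4]: t=2:+1/138240 t=3:−1/25920 t=4:+1/55296 = -11/829440; (3j)²=11/1326 [(6 4 6; -2 2 0)], sign=-1
I_A²/I_B² = (1024/153153)/(11/1326) = 2048/2541

2048/2541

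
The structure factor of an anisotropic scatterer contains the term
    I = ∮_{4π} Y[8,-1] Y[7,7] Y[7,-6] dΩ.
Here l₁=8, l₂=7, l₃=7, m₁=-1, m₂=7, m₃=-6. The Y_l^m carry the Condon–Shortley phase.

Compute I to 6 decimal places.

Checks pass: Σm=0; 22 even; l₃=7∈[1,15].
(2·8+1)(2·7+1)(2·7+1) = 3825
Δ: 8! 8! 6! / 23! → 1/22086194130
sum: t=1:−1/18289152000 t=2:+1/248832000 t=3:−1/24883200 t=4:+1/11943936 t=5:−1/24883200 t=6:+1/248832000 t=7:−1/18289152000 = 11/975421440
3j²(8 7 7; 0 0 0) = Δ·Π!·Σ² = 1750/289731  (sign -1)
sum: t=8:+1/146313216000 = 1/146313216000
3j²(8 7 7; -1 7 -6) = Δ·Π!·Σ² = 78/37145  (sign -1)
combine: 4πI² = 3825·1750/289731·78/37145 = 157500/3246473
take √, sign +1: I = 0.06213402

0.062134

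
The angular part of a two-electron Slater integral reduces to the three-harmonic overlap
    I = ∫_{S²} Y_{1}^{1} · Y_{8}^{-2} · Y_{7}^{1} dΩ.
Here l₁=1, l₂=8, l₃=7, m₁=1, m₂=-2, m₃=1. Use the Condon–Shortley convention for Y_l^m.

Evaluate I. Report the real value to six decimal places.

0.205254

Rules hold: Σm=0, L=16 even, 7≤7≤9.
N = 3·17·15 = 765
Δ = 2!·0!·14!/17! = 1/2040
Racah Σ t=1..1: t=1:−1/25401600 = -1/25401600
⇒ 3j(1 8 7; 0 0 0)² = 8/255, sgn +1
Racah Σ t=0..0: t=0:+1/58060800 = 1/58060800
⇒ 3j(1 8 7; 1 -2 1)² = 3/136, sgn +1
4πI² = N·(3j₀)²·(3jₘ)² = 9/17
I = +1·√(0.529412/4π) = 0.20525411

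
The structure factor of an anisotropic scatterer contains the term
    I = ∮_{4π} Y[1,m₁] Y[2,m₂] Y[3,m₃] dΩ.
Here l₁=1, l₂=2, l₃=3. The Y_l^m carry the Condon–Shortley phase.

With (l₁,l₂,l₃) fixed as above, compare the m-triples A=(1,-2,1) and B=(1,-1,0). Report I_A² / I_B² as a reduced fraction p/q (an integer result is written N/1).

1/3

l's match ⇒ only the (l;m) 3-j factors differ between A and B.
A: triangle coeff Δ(1,2,3) = 1/105; Σ_t [0,0]: t=0:+1/48 = 1/48; (3j)²=1/105 [(1 2 3; 1 -2 1)], sign=+1
B: triangle coeff Δ(1,2,3) = 1/105; Σ_t [0,0]: t=0:+1/12 = 1/12; (3j)²=1/35 [(1 2 3; 1 -1 0)], sign=-1
I_A²/I_B² = (1/105)/(1/35) = 1/3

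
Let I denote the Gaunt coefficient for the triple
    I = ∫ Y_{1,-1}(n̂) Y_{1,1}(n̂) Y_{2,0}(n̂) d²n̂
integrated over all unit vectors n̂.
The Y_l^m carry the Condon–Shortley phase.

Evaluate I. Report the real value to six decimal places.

0.126157

m-sum 0 ✓  L=4 even ✓  0≤2≤2 ✓
Π(2lᵢ+1) = 3×3×5 = 45
triangle coeff Δ(1,1,2) = 1/30
Σ_t [0,0]: t=0:+1/1 = 1/1
(3j)²=2/15 [(1 1 2; 0 0 0)], sign=+1
Σ_t [0,0]: t=0:+1/4 = 1/4
(3j)²=1/30 [(1 1 2; -1 1 0)], sign=+1
⇒ 4πI² = 1/5
I = (+1)√(1/5/(4π)) = 0.12615663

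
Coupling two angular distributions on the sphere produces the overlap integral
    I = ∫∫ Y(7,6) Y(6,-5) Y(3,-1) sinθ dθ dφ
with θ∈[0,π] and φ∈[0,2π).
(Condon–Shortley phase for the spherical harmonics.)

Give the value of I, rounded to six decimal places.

Checks pass: Σm=0; 16 even; l₃=3∈[1,13].
(2·7+1)(2·6+1)(2·3+1) = 1365
Δ: 10! 4! 2! / 17! → 1/2042040
sum: t=4:+1/207360 t=5:−1/57600 t=6:+1/207360 = -1/129600
3j²(7 6 3; 0 0 0) = Δ·Π!·Σ² = 168/12155  (sign +1)
sum: t=0:+1/21772800 t=1:−1/17418240 = -1/87091200
3j²(7 6 3; 6 -5 -1) = Δ·Π!·Σ² = 11/14280  (sign -1)
combine: 4πI² = 1365·168/12155·11/14280 = 21/1445
take √, sign -1: I = -0.03400719

-0.034007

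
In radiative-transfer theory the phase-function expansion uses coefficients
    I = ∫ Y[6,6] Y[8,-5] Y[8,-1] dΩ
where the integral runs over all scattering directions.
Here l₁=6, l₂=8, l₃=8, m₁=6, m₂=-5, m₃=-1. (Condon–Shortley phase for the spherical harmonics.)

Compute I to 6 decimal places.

0.134170

Rules hold: Σm=0, L=22 even, 2≤8≤14.
N = 13·17·17 = 3757
Δ = 6!·6!·10!/23! = 1/13742520792
Racah Σ t=0..6: t=0:+1/41803776000 t=1:−1/435456000 t=2:+1/39813120 t=3:−1/18662400 t=4:+1/39813120 t=5:−1/435456000 t=6:+1/41803776000 = -11/1393459200
⇒ 3j(6 8 8; 0 0 0)² = 600/96577, sgn -1
Racah Σ t=0..0: t=0:+1/15676416000 = 1/15676416000
⇒ 3j(6 8 8; 6 -5 -1)² = 72/7429, sgn -1
4πI² = N·(3j₀)²·(3jₘ)² = 43200/190969
I = +1·√(0.226215/4π) = 0.13417003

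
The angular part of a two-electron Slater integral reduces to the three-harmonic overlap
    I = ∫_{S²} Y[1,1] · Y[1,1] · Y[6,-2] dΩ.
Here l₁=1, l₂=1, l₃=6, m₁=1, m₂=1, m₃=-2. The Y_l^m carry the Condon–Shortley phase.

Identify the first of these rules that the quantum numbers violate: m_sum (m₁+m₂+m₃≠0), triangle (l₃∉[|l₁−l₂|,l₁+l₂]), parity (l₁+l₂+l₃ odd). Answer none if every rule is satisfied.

triangle

Σmᵢ = 0  ✓
l₃∈[|l₁−l₂|,l₁+l₂]=[0,2], have l₃=6  ✗
Σlᵢ = 8 ⇒ even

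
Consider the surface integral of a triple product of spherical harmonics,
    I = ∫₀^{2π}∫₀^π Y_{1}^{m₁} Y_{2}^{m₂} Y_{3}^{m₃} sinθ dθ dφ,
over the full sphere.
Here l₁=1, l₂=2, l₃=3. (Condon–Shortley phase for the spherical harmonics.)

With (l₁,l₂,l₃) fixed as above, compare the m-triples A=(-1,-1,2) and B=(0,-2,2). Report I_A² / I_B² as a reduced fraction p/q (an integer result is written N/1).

Same 1,2,3: normalisation and zero-m 3j drop out of the ratio.
A: Δ: 0! 2! 4! / 7! → 1/105; sum: t=0:+1/12 = 1/12; 3j²(1 2 3; -1 -1 2) = Δ·Π!·Σ² = 2/21  (sign -1)
B: Δ: 0! 2! 4! / 7! → 1/105; sum: t=0:+1/24 = 1/24; 3j²(1 2 3; 0 -2 2) = Δ·Π!·Σ² = 1/21  (sign -1)
I_A²/I_B² = (2/21)/(1/21) = 2/1

2/1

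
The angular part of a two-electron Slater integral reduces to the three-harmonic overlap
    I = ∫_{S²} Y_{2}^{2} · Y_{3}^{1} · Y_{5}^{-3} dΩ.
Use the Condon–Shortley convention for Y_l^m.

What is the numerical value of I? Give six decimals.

-0.200476

Rules hold: Σm=0, L=10 even, 1≤5≤5.
N = 5·7·11 = 385
Δ = 0!·4!·6!/11! = 1/2310
Racah Σ t=0..0: t=0:+1/144 = 1/144
⇒ 3j(2 3 5; 0 0 0)² = 10/231, sgn -1
Racah Σ t=0..0: t=0:+1/1152 = 1/1152
⇒ 3j(2 3 5; 2 1 -3)² = 1/33, sgn +1
4πI² = N·(3j₀)²·(3jₘ)² = 50/99
I = -1·√(0.505051/4π) = -0.20047604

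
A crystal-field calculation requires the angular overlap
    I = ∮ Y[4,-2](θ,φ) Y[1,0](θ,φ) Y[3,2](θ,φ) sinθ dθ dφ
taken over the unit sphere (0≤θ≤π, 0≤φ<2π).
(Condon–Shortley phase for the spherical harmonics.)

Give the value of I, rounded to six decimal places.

0.213244

m-sum 0 ✓  L=8 even ✓  3≤3≤5 ✓
Π(2lᵢ+1) = 9×3×7 = 189
triangle coeff Δ(4,1,3) = 1/252
Σ_t [1,1]: t=1:−1/36 = -1/36
(3j)²=4/63 [(4 1 3; 0 0 0)], sign=+1
Σ_t [1,1]: t=1:−1/120 = -1/120
(3j)²=1/21 [(4 1 3; -2 0 2)], sign=+1
⇒ 4πI² = 4/7
I = (+1)√(4/7/(4π)) = 0.21324362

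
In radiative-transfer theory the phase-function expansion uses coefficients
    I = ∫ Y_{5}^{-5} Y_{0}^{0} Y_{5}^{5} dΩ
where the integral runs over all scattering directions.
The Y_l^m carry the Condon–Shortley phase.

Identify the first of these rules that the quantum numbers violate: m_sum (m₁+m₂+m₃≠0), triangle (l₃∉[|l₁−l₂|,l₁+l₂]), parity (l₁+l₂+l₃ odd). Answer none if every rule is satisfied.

none

azimuthal sum: -5 + 0 + 5 = 0  ✓
5 ≤ 5 ≤ 5 (triangle on l)  ✓
L = 5 + 0 + 5 = 10 (even)  ✓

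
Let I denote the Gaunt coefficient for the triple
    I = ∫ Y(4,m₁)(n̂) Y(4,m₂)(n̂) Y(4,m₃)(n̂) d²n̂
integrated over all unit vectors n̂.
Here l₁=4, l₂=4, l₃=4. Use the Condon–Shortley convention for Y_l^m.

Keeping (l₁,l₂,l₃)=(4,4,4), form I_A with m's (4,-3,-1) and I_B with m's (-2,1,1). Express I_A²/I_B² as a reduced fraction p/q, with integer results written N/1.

Shared (l₁,l₂,l₃)=(4,4,4): N and (l;000)² cancel in I_A²/I_B².
A: Δ = 4!·4!·4!/13! = 1/450450; Racah Σ t=0..0: t=0:+1/3456 = 1/3456; ⇒ 3j(4 4 4; 4 -3 -1)² = 35/1287, sgn -1
B: Δ = 4!·4!·4!/13! = 1/450450; Racah Σ t=2..4: t=2:+1/576 t=3:−1/144 t=4:+1/576 = -1/288; ⇒ 3j(4 4 4; -2 1 1)² = 20/1001, sgn +1
I_A²/I_B² = (35/1287)/(20/1001) = 49/36

49/36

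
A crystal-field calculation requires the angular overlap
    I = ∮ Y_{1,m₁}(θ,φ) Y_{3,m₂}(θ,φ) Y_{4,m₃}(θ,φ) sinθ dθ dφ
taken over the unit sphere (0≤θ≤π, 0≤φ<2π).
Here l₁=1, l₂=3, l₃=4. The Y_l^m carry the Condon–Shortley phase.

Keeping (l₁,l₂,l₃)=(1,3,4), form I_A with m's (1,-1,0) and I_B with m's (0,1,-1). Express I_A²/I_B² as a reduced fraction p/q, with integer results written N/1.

Shared (l₁,l₂,l₃)=(1,3,4): N and (l;000)² cancel in I_A²/I_B².
A: Δ = 0!·2!·6!/9! = 1/252; Racah Σ t=0..0: t=0:+1/96 = 1/96; ⇒ 3j(1 3 4; 1 -1 0)² = 1/42, sgn +1
B: Δ = 0!·2!·6!/9! = 1/252; Racah Σ t=0..0: t=0:+1/48 = 1/48; ⇒ 3j(1 3 4; 0 1 -1)² = 5/84, sgn -1
I_A²/I_B² = (1/42)/(5/84) = 2/5

2/5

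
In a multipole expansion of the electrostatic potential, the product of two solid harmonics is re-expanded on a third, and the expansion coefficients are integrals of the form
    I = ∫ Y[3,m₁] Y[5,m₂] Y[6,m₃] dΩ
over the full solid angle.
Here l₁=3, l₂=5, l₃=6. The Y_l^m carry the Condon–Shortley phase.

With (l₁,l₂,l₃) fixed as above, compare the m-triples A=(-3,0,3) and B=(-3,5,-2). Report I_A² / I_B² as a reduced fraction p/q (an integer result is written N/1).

l's match ⇒ only the (l;m) 3-j factors differ between A and B.
A: triangle coeff Δ(3,5,6) = 1/675675; Σ_t [2,2]: t=2:+1/34560 = 1/34560; (3j)²=4/143 [(3 5 6; -3 0 3)], sign=-1
B: triangle coeff Δ(3,5,6) = 1/675675; Σ_t [2,2]: t=2:+1/1935360 = 1/1935360; (3j)²=1/1001 [(3 5 6; -3 5 -2)], sign=+1
I_A²/I_B² = (4/143)/(1/1001) = 28/1

28/1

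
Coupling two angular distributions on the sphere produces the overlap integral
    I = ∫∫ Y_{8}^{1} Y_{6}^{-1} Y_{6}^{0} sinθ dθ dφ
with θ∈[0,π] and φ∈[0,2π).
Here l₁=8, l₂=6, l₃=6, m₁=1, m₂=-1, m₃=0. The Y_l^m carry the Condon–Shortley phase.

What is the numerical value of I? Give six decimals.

-0.075007

m-sum 0 ✓  L=20 even ✓  2≤6≤14 ✓
Π(2lᵢ+1) = 17×13×13 = 2873
triangle coeff Δ(8,6,6) = 1/1309458150
Σ_t [2,6]: t=2:+1/49766400 t=3:−1/3110400 t=4:+1/1327104 t=5:−1/3110400 t=6:+1/49766400 = 1/6635520
(3j)²=350/46189 [(8 6 6; 0 0 0)], sign=+1
Σ_t [1,5]: t=1:−1/174182400 t=2:+1/6220800 t=3:−1/1658880 t=4:+1/2488320 t=5:−1/24883200 = -1/11612160
(3j)²=150/46189 [(8 6 6; 1 -1 0)], sign=-1
⇒ 4πI² = 52500/742577
I = (-1)√(52500/742577/(4π)) = -0.07500738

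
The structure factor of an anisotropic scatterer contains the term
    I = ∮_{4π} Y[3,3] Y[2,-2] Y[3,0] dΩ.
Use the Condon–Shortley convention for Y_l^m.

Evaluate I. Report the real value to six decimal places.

Σmᵢ = 1 ≠ 0, so the φ-integral vanishes; I = 0

0.000000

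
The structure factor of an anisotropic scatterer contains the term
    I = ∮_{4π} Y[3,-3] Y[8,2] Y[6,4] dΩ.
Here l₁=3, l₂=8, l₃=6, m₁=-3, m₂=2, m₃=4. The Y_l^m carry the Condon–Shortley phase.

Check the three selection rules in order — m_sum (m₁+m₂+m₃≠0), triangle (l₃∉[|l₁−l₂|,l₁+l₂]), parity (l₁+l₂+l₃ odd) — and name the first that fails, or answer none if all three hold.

m_sum

azimuthal sum: -3 + 2 + 4 = 3  ✗
5 ≤ 6 ≤ 11 (triangle on l)
L = 3 + 8 + 6 = 17 (odd)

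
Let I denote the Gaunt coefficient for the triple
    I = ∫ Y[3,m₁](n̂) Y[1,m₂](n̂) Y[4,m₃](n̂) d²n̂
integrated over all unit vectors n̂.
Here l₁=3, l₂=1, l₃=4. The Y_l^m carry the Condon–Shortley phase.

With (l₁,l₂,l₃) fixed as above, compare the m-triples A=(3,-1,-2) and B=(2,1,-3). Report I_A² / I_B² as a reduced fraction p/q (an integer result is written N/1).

Same 3,1,4: normalisation and zero-m 3j drop out of the ratio.
A: Δ: 0! 6! 2! / 9! → 1/252; sum: t=0:+1/1440 = 1/1440; 3j²(3 1 4; 3 -1 -2) = Δ·Π!·Σ² = 1/252  (sign +1)
B: Δ: 0! 6! 2! / 9! → 1/252; sum: t=0:+1/240 = 1/240; 3j²(3 1 4; 2 1 -3) = Δ·Π!·Σ² = 1/12  (sign -1)
I_A²/I_B² = (1/252)/(1/12) = 1/21

1/21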